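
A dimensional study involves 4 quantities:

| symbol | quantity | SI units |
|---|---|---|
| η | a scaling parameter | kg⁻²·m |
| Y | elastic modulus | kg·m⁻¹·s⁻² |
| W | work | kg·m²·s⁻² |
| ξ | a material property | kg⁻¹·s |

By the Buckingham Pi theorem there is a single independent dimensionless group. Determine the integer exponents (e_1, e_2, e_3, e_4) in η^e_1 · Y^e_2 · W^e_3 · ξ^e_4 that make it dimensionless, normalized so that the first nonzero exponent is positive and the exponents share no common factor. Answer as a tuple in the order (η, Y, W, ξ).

M: e_1·(-2) + e_2·(1) + e_3·(1) + e_4·(-1) = 0
L: e_1·(1) + e_2·(-1) + e_3·(2) + e_4·(0) = 0
T: e_1·(0) + e_2·(-2) + e_3·(-2) + e_4·(1) = 0
Solving this homogeneous linear system for the smallest-integer solution (first nonzero entry positive) gives (1, -1, -1, -4).

(1, -1, -1, -4)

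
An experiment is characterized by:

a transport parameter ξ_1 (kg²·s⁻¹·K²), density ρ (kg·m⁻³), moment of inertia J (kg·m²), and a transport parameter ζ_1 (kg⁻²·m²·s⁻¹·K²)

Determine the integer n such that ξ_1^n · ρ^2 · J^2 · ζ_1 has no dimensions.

-1

Balance the M exponent: (2)·n from ξ_1, plus 2·(1) + 2·(1) + (-2) = 2 from the rest, must sum to zero.
2n + 2 = 0, so n = -1.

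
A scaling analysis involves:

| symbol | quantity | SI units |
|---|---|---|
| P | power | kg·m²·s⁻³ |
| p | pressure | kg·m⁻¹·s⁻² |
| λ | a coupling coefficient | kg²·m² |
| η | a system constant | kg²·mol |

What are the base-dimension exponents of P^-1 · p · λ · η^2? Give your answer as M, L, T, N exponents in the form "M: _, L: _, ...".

M: 6, L: -1, T: 1, N: 2

Collect each base-dimension exponent across the product:
  M: −(1) + (1) + (2) + 2·(2) = 6
  L: −(2) + (-1) + (2) + 2·(0) = -1
  T: −(-3) + (-2) + (0) + 2·(0) = 1
  N: −(0) + (0) + (0) + 2·(1) = 2
So the dimensions are [M⁶ L⁻¹ T N²].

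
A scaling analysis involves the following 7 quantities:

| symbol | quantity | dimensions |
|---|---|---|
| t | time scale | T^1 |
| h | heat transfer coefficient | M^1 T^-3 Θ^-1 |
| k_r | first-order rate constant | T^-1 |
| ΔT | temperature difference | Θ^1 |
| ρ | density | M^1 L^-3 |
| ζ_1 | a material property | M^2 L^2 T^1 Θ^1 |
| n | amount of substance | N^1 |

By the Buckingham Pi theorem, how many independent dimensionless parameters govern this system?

2

There are 7 variables and 5 base dimensions (M, L, T, Θ, N).
The dimension matrix has rank 5.
Independent dimensionless groups: 7 − 5 = 2.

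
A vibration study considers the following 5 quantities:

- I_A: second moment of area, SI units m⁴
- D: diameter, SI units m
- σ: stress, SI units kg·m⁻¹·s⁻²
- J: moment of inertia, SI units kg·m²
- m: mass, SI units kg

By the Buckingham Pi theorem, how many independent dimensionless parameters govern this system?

There are 5 variables and 3 base dimensions (M, L, T).
The dimension matrix has rank 3.
Independent dimensionless groups: 5 − 3 = 2.

2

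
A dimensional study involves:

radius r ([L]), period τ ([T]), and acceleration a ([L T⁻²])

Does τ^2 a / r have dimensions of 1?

Sum the exponent of each base dimension across the product:
  M: −[r]_M + 2·[τ]_M + [a]_M = −(0) + 2·(0) + (0) = 0
  L: −[r]_L + 2·[τ]_L + [a]_L = −(1) + 2·(0) + (1) = 0
  T: −[r]_T + 2·[τ]_T + [a]_T = −(0) + 2·(1) + (-2) = 0
  Θ: −[r]_Θ + 2·[τ]_Θ + [a]_Θ = −(0) + 2·(0) + (0) = 0
All base exponents vanish — dimensionless.

yes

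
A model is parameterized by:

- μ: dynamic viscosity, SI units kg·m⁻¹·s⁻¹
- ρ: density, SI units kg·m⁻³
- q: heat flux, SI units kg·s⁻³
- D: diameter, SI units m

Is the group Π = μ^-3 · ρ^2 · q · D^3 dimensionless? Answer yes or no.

yes

Sum the exponent of each base dimension across the product:
  M: −3·[μ]_M + 2·[ρ]_M + [q]_M + 3·[D]_M = −3·(1) + 2·(1) + (1) + 3·(0) = 0
  L: −3·[μ]_L + 2·[ρ]_L + [q]_L + 3·[D]_L = −3·(-1) + 2·(-3) + (0) + 3·(1) = 0
  T: −3·[μ]_T + 2·[ρ]_T + [q]_T + 3·[D]_T = −3·(-1) + 2·(0) + (-3) + 3·(0) = 0
All base exponents vanish — dimensionless.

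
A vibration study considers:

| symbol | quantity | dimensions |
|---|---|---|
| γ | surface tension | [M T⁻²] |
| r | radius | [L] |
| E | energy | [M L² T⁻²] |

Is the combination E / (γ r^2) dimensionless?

Sum the exponent of each base dimension across the product:
  M: −[γ]_M − 2·[r]_M + [E]_M = −(1) − 2·(0) + (1) = 0
  L: −[γ]_L − 2·[r]_L + [E]_L = −(0) − 2·(1) + (2) = 0
  T: −[γ]_T − 2·[r]_T + [E]_T = −(-2) − 2·(0) + (-2) = 0
All base exponents vanish — dimensionless.

yes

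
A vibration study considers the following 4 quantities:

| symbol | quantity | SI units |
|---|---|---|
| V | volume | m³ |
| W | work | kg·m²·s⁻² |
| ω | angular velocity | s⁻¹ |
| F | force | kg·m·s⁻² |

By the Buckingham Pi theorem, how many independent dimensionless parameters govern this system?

There are 4 variables and 3 base dimensions (M, L, T).
The dimension matrix has rank 3.
Independent dimensionless groups: 4 − 3 = 1.

1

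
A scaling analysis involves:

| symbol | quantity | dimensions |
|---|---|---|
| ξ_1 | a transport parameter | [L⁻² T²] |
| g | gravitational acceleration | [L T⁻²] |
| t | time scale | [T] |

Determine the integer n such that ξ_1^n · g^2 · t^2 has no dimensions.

Balance the L exponent: (-2)·n from ξ_1, plus 2·(1) + 2·(0) = 2 from the rest, must sum to zero.
-2n + 2 = 0, so n = 1.

1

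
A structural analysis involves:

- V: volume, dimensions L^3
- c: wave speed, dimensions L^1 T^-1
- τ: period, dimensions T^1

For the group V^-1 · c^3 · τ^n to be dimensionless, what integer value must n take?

Balance the T exponent: (1)·n from τ, plus −(0) + 3·(-1) = -3 from the rest, must sum to zero.
n − 3 = 0, so n = 3.

3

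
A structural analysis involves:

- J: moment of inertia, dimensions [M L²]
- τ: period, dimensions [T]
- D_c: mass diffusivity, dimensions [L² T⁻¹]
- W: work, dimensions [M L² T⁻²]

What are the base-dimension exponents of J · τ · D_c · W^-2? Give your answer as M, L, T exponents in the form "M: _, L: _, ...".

M: -1, L: 0, T: 4

Collect each base-dimension exponent across the product:
  M: (1) + (0) + (0) − 2·(1) = -1
  L: (2) + (0) + (2) − 2·(2) = 0
  T: (0) + (1) + (-1) − 2·(-2) = 4
So the dimensions are [M⁻¹ T⁴].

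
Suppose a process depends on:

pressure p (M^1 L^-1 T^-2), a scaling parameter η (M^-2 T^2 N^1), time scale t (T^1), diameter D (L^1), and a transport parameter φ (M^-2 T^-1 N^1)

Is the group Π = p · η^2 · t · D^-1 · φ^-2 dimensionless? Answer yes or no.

no

Sum the exponent of each base dimension across the product:
  M: [p]_M + 2·[η]_M + [t]_M − [D]_M − 2·[φ]_M = (1) + 2·(-2) + (0) − (0) − 2·(-2) = 1
  L: [p]_L + 2·[η]_L + [t]_L − [D]_L − 2·[φ]_L = (-1) + 2·(0) + (0) − (1) − 2·(0) = -2
  T: [p]_T + 2·[η]_T + [t]_T − [D]_T − 2·[φ]_T = (-2) + 2·(2) + (1) − (0) − 2·(-1) = 5
  N: [p]_N + 2·[η]_N + [t]_N − [D]_N − 2·[φ]_N = (0) + 2·(1) + (0) − (0) − 2·(1) = 0
Net dimensions [M L⁻² T⁵] ≠ [1] — not dimensionless.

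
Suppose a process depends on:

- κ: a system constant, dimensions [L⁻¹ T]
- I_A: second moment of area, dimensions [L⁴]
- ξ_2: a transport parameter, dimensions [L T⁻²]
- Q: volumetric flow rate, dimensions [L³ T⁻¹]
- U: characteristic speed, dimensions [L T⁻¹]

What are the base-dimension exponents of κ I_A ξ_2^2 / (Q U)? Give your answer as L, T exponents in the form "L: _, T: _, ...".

Collect each base-dimension exponent across the product:
  L: (-1) + (4) + 2·(1) − (3) − (1) = 1
  T: (1) + (0) + 2·(-2) − (-1) − (-1) = -1
So the dimensions are [L T⁻¹].

L: 1, T: -1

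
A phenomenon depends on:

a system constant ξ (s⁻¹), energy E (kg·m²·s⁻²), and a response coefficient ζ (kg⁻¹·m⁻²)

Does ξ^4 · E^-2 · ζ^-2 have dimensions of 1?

yes

Sum the exponent of each base dimension across the product:
  M: 4·[ξ]_M − 2·[E]_M − 2·[ζ]_M = 4·(0) − 2·(1) − 2·(-1) = 0
  L: 4·[ξ]_L − 2·[E]_L − 2·[ζ]_L = 4·(0) − 2·(2) − 2·(-2) = 0
  T: 4·[ξ]_T − 2·[E]_T − 2·[ζ]_T = 4·(-1) − 2·(-2) − 2·(0) = 0
All base exponents vanish — dimensionless.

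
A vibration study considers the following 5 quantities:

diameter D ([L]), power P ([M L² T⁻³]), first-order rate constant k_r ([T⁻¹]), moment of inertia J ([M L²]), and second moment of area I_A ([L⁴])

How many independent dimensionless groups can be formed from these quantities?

There are 5 variables and 3 base dimensions (M, L, T).
The dimension matrix has rank 3.
Independent dimensionless groups: 5 − 3 = 2.

2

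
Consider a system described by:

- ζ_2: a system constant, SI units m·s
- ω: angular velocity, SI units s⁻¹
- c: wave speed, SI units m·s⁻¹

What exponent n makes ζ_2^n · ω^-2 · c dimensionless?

-1

Balance the L exponent: (1)·n from ζ_2, plus −2·(0) + (1) = 1 from the rest, must sum to zero.
n + 1 = 0, so n = -1.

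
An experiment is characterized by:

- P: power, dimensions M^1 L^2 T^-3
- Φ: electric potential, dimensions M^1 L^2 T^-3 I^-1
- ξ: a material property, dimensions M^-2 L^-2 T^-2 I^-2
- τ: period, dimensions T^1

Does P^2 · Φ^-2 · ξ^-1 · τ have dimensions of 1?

Sum the exponent of each base dimension across the product:
  M: 2·[P]_M − 2·[Φ]_M − [ξ]_M + [τ]_M = 2·(1) − 2·(1) − (-2) + (0) = 2
  L: 2·[P]_L − 2·[Φ]_L − [ξ]_L + [τ]_L = 2·(2) − 2·(2) − (-2) + (0) = 2
  T: 2·[P]_T − 2·[Φ]_T − [ξ]_T + [τ]_T = 2·(-3) − 2·(-3) − (-2) + (1) = 3
  I: 2·[P]_I − 2·[Φ]_I − [ξ]_I + [τ]_I = 2·(0) − 2·(-1) − (-2) + (0) = 4
Net dimensions [M² L² T³ I⁴] ≠ [1] — not dimensionless.

no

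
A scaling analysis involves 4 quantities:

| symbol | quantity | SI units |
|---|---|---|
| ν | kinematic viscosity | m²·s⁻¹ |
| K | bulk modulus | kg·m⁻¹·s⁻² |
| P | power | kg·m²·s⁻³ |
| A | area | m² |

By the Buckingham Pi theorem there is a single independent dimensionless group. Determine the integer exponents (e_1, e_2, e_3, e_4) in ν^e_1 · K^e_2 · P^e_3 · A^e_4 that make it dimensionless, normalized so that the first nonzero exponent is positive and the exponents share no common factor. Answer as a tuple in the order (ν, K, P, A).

M: e_1·(0) + e_2·(1) + e_3·(1) + e_4·(0) = 0
L: e_1·(2) + e_2·(-1) + e_3·(2) + e_4·(2) = 0
T: e_1·(-1) + e_2·(-2) + e_3·(-3) + e_4·(0) = 0
Solving this homogeneous linear system for the smallest-integer solution (first nonzero entry positive) gives (2, 2, -2, 1).

(2, 2, -2, 1)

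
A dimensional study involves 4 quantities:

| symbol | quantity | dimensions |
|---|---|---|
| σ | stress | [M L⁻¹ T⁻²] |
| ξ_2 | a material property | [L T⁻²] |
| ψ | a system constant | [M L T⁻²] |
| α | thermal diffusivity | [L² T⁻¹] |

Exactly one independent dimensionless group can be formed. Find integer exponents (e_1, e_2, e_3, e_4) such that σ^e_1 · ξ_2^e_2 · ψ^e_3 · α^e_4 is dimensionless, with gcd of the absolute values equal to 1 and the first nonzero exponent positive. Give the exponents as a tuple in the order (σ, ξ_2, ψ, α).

M: e_1·(1) + e_2·(0) + e_3·(1) + e_4·(0) = 0
L: e_1·(-1) + e_2·(1) + e_3·(1) + e_4·(2) = 0
T: e_1·(-2) + e_2·(-2) + e_3·(-2) + e_4·(-1) = 0
Solving this homogeneous linear system for the smallest-integer solution (first nonzero entry positive) gives (3, -2, -3, 4).

(3, -2, -3, 4)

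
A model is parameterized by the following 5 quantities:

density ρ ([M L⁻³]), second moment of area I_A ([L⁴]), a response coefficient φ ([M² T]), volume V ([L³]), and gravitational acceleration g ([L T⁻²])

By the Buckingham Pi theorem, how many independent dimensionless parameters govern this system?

There are 5 variables and 3 base dimensions (M, L, T).
The dimension matrix has rank 3.
Independent dimensionless groups: 5 − 3 = 2.

2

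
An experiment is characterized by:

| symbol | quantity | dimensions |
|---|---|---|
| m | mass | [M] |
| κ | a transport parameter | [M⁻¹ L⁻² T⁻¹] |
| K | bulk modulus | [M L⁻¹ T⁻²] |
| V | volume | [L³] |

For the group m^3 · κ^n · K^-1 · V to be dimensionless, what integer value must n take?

2

Balance the M exponent: (-1)·n from κ, plus 3·(1) − (1) + (0) = 2 from the rest, must sum to zero.
−n + 2 = 0, so n = 2.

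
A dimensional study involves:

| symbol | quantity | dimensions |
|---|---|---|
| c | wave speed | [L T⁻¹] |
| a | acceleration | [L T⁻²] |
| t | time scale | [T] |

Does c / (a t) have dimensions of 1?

Sum the exponent of each base dimension across the product:
  M: [c]_M − [a]_M − [t]_M = (0) − (0) − (0) = 0
  L: [c]_L − [a]_L − [t]_L = (1) − (1) − (0) = 0
  T: [c]_T − [a]_T − [t]_T = (-1) − (-2) − (1) = 0
All base exponents vanish — dimensionless.

yes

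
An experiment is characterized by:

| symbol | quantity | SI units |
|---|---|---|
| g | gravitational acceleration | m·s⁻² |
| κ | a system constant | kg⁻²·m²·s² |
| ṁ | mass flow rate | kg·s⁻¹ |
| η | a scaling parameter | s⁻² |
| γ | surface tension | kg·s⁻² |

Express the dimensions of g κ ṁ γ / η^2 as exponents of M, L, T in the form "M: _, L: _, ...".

Collect each base-dimension exponent across the product:
  M: (0) + (-2) + (1) − 2·(0) + (1) = 0
  L: (1) + (2) + (0) − 2·(0) + (0) = 3
  T: (-2) + (2) + (-1) − 2·(-2) + (-2) = 1
So the dimensions are [L³ T].

M: 0, L: 3, T: 1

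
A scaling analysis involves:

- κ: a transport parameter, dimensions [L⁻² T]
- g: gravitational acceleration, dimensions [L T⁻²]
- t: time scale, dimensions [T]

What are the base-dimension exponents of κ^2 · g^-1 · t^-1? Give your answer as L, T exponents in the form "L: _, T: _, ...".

Collect each base-dimension exponent across the product:
  L: 2·(-2) − (1) − (0) = -5
  T: 2·(1) − (-2) − (1) = 3
So the dimensions are [L⁻⁵ T³].

L: -5, T: 3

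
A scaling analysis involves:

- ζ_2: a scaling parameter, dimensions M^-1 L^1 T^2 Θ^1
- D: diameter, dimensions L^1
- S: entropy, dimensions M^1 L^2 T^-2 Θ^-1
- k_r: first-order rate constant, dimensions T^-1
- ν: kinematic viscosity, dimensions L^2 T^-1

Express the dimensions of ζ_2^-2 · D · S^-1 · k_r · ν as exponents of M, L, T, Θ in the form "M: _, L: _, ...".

M: 1, L: -1, T: -4, Θ: -1

Collect each base-dimension exponent across the product:
  M: −2·(-1) + (0) − (1) + (0) + (0) = 1
  L: −2·(1) + (1) − (2) + (0) + (2) = -1
  T: −2·(2) + (0) − (-2) + (-1) + (-1) = -4
  Θ: −2·(1) + (0) − (-1) + (0) + (0) = -1
So the dimensions are [M L⁻¹ T⁻⁴ Θ⁻¹].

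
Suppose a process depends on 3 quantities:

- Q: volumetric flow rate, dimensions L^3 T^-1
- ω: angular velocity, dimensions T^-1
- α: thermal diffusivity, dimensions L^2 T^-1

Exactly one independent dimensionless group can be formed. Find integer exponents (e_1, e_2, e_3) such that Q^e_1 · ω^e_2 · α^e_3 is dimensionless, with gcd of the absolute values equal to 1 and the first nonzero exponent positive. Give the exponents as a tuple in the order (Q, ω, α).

(2, 1, -3)

L: e_1·(3) + e_2·(0) + e_3·(2) = 0
T: e_1·(-1) + e_2·(-1) + e_3·(-1) = 0
Solving this homogeneous linear system for the smallest-integer solution (first nonzero entry positive) gives (2, 1, -3).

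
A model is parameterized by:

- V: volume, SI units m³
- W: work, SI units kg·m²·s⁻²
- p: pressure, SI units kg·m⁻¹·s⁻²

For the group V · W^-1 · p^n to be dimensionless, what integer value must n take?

1

Balance the M exponent: (1)·n from p, plus (0) − (1) = -1 from the rest, must sum to zero.
n − 1 = 0, so n = 1.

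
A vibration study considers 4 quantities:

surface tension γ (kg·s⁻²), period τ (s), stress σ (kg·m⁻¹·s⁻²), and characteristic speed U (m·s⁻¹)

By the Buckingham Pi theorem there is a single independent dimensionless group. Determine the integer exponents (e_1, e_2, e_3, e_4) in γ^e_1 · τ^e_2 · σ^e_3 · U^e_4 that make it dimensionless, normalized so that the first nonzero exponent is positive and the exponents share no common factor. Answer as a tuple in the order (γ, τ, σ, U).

M: e_1·(1) + e_2·(0) + e_3·(1) + e_4·(0) = 0
L: e_1·(0) + e_2·(0) + e_3·(-1) + e_4·(1) = 0
T: e_1·(-2) + e_2·(1) + e_3·(-2) + e_4·(-1) = 0
Solving this homogeneous linear system for the smallest-integer solution (first nonzero entry positive) gives (1, -1, -1, -1).

(1, -1, -1, -1)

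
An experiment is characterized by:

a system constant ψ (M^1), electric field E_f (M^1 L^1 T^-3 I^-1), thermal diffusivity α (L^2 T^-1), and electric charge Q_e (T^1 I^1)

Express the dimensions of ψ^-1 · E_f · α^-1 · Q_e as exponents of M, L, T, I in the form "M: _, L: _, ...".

Collect each base-dimension exponent across the product:
  M: −(1) + (1) − (0) + (0) = 0
  L: −(0) + (1) − (2) + (0) = -1
  T: −(0) + (-3) − (-1) + (1) = -1
  I: −(0) + (-1) − (0) + (1) = 0
So the dimensions are [L⁻¹ T⁻¹].

M: 0, L: -1, T: -1, I: 0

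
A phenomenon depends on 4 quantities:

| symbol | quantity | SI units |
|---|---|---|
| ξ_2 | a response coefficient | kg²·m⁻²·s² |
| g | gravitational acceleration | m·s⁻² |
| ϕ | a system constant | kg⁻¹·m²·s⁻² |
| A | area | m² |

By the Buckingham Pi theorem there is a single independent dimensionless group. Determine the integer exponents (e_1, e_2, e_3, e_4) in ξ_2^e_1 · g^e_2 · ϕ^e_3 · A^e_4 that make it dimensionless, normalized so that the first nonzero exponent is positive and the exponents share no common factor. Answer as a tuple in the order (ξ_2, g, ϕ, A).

M: e_1·(2) + e_2·(0) + e_3·(-1) + e_4·(0) = 0
L: e_1·(-2) + e_2·(1) + e_3·(2) + e_4·(2) = 0
T: e_1·(2) + e_2·(-2) + e_3·(-2) + e_4·(0) = 0
Solving this homogeneous linear system for the smallest-integer solution (first nonzero entry positive) gives (2, -2, 4, -1).

(2, -2, 4, -1)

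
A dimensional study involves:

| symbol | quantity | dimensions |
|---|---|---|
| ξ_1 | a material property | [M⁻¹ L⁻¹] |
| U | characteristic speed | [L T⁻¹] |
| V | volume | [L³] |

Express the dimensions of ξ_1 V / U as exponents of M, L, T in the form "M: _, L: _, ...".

Collect each base-dimension exponent across the product:
  M: (-1) − (0) + (0) = -1
  L: (-1) − (1) + (3) = 1
  T: (0) − (-1) + (0) = 1
So the dimensions are [M⁻¹ L T].

M: -1, L: 1, T: 1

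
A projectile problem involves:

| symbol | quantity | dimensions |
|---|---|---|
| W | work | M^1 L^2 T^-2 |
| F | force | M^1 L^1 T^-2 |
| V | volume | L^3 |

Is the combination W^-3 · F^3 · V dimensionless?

Sum the exponent of each base dimension across the product:
  M: −3·[W]_M + 3·[F]_M + [V]_M = −3·(1) + 3·(1) + (0) = 0
  L: −3·[W]_L + 3·[F]_L + [V]_L = −3·(2) + 3·(1) + (3) = 0
  T: −3·[W]_T + 3·[F]_T + [V]_T = −3·(-2) + 3·(-2) + (0) = 0
All base exponents vanish — dimensionless.

yes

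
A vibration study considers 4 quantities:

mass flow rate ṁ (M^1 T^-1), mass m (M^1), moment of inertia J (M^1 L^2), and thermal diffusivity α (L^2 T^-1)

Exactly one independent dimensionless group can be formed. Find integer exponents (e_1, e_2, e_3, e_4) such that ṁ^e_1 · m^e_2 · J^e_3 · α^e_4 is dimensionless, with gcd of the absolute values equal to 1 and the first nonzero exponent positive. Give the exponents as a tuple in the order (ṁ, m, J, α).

M: e_1·(1) + e_2·(1) + e_3·(1) + e_4·(0) = 0
L: e_1·(0) + e_2·(0) + e_3·(2) + e_4·(2) = 0
T: e_1·(-1) + e_2·(0) + e_3·(0) + e_4·(-1) = 0
Solving this homogeneous linear system for the smallest-integer solution (first nonzero entry positive) gives (1, -2, 1, -1).

(1, -2, 1, -1)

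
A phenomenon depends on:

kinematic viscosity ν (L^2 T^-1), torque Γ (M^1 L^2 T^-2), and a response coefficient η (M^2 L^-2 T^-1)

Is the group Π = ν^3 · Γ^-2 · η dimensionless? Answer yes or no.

yes

Sum the exponent of each base dimension across the product:
  M: 3·[ν]_M − 2·[Γ]_M + [η]_M = 3·(0) − 2·(1) + (2) = 0
  L: 3·[ν]_L − 2·[Γ]_L + [η]_L = 3·(2) − 2·(2) + (-2) = 0
  T: 3·[ν]_T − 2·[Γ]_T + [η]_T = 3·(-1) − 2·(-2) + (-1) = 0
All base exponents vanish — dimensionless.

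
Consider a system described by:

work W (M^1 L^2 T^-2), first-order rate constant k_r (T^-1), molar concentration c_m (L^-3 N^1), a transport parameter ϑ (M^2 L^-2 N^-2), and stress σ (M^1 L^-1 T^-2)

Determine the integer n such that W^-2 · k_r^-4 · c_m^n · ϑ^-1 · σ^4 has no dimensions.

Balance the L exponent: (-3)·n from c_m, plus −2·(2) − 4·(0) − (-2) + 4·(-1) = -6 from the rest, must sum to zero.
-3n − 6 = 0, so n = -2.

-2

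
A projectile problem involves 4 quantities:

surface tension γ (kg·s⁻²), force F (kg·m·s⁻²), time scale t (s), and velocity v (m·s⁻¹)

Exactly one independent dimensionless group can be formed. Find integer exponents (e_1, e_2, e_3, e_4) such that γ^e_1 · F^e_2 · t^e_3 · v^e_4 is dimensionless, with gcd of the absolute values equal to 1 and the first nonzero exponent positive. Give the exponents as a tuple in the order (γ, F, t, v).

M: e_1·(1) + e_2·(1) + e_3·(0) + e_4·(0) = 0
L: e_1·(0) + e_2·(1) + e_3·(0) + e_4·(1) = 0
T: e_1·(-2) + e_2·(-2) + e_3·(1) + e_4·(-1) = 0
Solving this homogeneous linear system for the smallest-integer solution (first nonzero entry positive) gives (1, -1, 1, 1).

(1, -1, 1, 1)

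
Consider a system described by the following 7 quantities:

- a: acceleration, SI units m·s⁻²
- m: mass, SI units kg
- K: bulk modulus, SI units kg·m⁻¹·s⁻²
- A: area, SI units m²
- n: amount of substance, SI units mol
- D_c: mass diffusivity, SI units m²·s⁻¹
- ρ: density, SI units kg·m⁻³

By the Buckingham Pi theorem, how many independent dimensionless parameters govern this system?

3

There are 7 variables and 4 base dimensions (M, L, T, N).
The dimension matrix has rank 4.
Independent dimensionless groups: 7 − 4 = 3.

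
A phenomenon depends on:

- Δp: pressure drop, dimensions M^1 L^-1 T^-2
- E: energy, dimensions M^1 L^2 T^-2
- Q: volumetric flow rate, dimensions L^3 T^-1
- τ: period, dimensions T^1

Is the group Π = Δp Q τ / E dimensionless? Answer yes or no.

Sum the exponent of each base dimension across the product:
  M: [Δp]_M − [E]_M + [Q]_M + [τ]_M = (1) − (1) + (0) + (0) = 0
  L: [Δp]_L − [E]_L + [Q]_L + [τ]_L = (-1) − (2) + (3) + (0) = 0
  T: [Δp]_T − [E]_T + [Q]_T + [τ]_T = (-2) − (-2) + (-1) + (1) = 0
All base exponents vanish — dimensionless.

yes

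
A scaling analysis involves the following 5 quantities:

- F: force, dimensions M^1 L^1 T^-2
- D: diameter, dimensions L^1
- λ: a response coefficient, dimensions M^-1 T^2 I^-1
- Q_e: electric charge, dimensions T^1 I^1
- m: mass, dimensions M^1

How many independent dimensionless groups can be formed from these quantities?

There are 5 variables and 4 base dimensions (M, L, T, I).
The dimension matrix has rank 4.
Independent dimensionless groups: 5 − 4 = 1.

1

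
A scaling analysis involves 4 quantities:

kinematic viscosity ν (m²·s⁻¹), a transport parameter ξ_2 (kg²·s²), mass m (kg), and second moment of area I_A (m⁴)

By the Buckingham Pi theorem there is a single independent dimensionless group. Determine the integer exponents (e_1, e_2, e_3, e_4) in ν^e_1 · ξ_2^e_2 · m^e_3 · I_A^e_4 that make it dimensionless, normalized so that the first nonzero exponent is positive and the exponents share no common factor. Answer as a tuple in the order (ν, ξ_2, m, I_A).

M: e_1·(0) + e_2·(2) + e_3·(1) + e_4·(0) = 0
L: e_1·(2) + e_2·(0) + e_3·(0) + e_4·(4) = 0
T: e_1·(-1) + e_2·(2) + e_3·(0) + e_4·(0) = 0
Solving this homogeneous linear system for the smallest-integer solution (first nonzero entry positive) gives (2, 1, -2, -1).

(2, 1, -2, -1)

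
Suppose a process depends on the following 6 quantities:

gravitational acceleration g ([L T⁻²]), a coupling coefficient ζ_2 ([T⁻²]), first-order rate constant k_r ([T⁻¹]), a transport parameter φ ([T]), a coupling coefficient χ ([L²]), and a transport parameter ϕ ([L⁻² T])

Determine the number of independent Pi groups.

4

There are 6 variables and 2 base dimensions (L, T).
The dimension matrix has rank 2.
Independent dimensionless groups: 6 − 2 = 4.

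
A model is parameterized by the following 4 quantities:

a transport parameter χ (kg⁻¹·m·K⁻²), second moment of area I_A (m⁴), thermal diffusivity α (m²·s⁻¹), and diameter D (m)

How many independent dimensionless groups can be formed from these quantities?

1

There are 4 variables and 4 base dimensions (M, L, T, Θ).
The dimension matrix has rank 3 (less than 4: the dimension vectors are linearly dependent).
Independent dimensionless groups: 4 − 3 = 1.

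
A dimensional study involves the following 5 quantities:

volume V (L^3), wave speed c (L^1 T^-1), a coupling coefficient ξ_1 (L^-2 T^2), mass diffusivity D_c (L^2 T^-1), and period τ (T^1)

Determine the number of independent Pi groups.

There are 5 variables and 2 base dimensions (L, T).
The dimension matrix has rank 2.
Independent dimensionless groups: 5 − 2 = 3.

3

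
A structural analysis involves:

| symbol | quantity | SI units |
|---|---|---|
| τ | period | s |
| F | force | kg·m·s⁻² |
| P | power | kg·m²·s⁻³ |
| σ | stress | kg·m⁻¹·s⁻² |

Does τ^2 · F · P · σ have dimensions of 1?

Sum the exponent of each base dimension across the product:
  M: 2·[τ]_M + [F]_M + [P]_M + [σ]_M = 2·(0) + (1) + (1) + (1) = 3
  L: 2·[τ]_L + [F]_L + [P]_L + [σ]_L = 2·(0) + (1) + (2) + (-1) = 2
  T: 2·[τ]_T + [F]_T + [P]_T + [σ]_T = 2·(1) + (-2) + (-3) + (-2) = -5
Net dimensions [M³ L² T⁻⁵] ≠ [1] — not dimensionless.

no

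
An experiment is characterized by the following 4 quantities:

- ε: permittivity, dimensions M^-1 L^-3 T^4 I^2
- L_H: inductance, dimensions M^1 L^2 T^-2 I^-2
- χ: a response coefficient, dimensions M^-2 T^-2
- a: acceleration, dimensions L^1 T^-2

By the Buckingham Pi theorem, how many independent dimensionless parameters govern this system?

1

There are 4 variables and 4 base dimensions (M, L, T, I).
The dimension matrix has rank 3 (less than 4: the dimension vectors are linearly dependent).
Independent dimensionless groups: 4 − 3 = 1.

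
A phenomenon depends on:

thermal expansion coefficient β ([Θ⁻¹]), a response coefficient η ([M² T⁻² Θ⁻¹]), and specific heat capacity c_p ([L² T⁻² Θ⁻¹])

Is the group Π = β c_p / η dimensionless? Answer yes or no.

no

Sum the exponent of each base dimension across the product:
  M: [β]_M − [η]_M + [c_p]_M = (0) − (2) + (0) = -2
  L: [β]_L − [η]_L + [c_p]_L = (0) − (0) + (2) = 2
  T: [β]_T − [η]_T + [c_p]_T = (0) − (-2) + (-2) = 0
  Θ: [β]_Θ − [η]_Θ + [c_p]_Θ = (-1) − (-1) + (-1) = -1
Net dimensions [M⁻² L² Θ⁻¹] ≠ [1] — not dimensionless.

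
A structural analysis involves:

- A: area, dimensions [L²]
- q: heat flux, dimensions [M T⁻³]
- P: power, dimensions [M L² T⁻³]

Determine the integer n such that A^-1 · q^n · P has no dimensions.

Balance the M exponent: (1)·n from q, plus −(0) + (1) = 1 from the rest, must sum to zero.
n + 1 = 0, so n = -1.

-1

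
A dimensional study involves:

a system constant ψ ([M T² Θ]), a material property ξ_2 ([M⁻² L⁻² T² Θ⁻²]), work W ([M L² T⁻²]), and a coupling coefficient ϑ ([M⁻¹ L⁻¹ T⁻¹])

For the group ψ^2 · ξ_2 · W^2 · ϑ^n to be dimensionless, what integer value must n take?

2

Balance the M exponent: (-1)·n from ϑ, plus 2·(1) + (-2) + 2·(1) = 2 from the rest, must sum to zero.
−n + 2 = 0, so n = 2.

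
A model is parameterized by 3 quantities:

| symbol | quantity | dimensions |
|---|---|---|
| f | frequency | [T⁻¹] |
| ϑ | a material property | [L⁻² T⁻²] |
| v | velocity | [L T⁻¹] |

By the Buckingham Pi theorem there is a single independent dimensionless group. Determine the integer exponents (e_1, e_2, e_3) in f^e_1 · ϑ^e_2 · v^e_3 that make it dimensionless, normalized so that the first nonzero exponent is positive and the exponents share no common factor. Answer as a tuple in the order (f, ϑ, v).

(4, -1, -2)

L: e_1·(0) + e_2·(-2) + e_3·(1) = 0
T: e_1·(-1) + e_2·(-2) + e_3·(-1) = 0
Solving this homogeneous linear system for the smallest-integer solution (first nonzero entry positive) gives (4, -1, -2).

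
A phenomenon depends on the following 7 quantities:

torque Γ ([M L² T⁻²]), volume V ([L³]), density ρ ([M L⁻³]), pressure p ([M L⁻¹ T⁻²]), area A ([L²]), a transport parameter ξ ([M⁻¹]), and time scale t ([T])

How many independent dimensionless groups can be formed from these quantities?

4

There are 7 variables and 3 base dimensions (M, L, T).
The dimension matrix has rank 3.
Independent dimensionless groups: 7 − 3 = 4.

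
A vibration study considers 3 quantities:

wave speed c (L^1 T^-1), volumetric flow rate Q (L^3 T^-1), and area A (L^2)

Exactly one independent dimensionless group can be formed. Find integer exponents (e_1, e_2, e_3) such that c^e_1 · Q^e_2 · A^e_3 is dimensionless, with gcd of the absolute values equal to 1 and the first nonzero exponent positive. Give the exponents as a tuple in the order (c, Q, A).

L: e_1·(1) + e_2·(3) + e_3·(2) = 0
T: e_1·(-1) + e_2·(-1) + e_3·(0) = 0
Solving this homogeneous linear system for the smallest-integer solution (first nonzero entry positive) gives (1, -1, 1).

(1, -1, 1)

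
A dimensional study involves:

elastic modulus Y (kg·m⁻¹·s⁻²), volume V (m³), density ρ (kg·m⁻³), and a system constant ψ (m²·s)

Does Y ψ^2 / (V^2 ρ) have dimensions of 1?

yes

Sum the exponent of each base dimension across the product:
  M: [Y]_M − 2·[V]_M − [ρ]_M + 2·[ψ]_M = (1) − 2·(0) − (1) + 2·(0) = 0
  L: [Y]_L − 2·[V]_L − [ρ]_L + 2·[ψ]_L = (-1) − 2·(3) − (-3) + 2·(2) = 0
  T: [Y]_T − 2·[V]_T − [ρ]_T + 2·[ψ]_T = (-2) − 2·(0) − (0) + 2·(1) = 0
All base exponents vanish — dimensionless.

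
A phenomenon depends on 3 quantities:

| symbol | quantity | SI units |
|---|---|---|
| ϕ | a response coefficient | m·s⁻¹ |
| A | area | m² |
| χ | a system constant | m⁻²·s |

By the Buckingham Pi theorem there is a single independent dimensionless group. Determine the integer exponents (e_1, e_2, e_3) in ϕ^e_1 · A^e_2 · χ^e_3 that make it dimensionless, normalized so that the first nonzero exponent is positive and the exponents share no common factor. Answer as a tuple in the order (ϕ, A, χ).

(2, 1, 2)

L: e_1·(1) + e_2·(2) + e_3·(-2) = 0
T: e_1·(-1) + e_2·(0) + e_3·(1) = 0
Solving this homogeneous linear system for the smallest-integer solution (first nonzero entry positive) gives (2, 1, 2).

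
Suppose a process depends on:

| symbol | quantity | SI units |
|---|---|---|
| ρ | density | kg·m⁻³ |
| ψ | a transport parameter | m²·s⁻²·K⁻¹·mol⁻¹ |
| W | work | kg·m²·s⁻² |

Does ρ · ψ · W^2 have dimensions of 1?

Sum the exponent of each base dimension across the product:
  M: [ρ]_M + [ψ]_M + 2·[W]_M = (1) + (0) + 2·(1) = 3
  L: [ρ]_L + [ψ]_L + 2·[W]_L = (-3) + (2) + 2·(2) = 3
  T: [ρ]_T + [ψ]_T + 2·[W]_T = (0) + (-2) + 2·(-2) = -6
  Θ: [ρ]_Θ + [ψ]_Θ + 2·[W]_Θ = (0) + (-1) + 2·(0) = -1
  N: [ρ]_N + [ψ]_N + 2·[W]_N = (0) + (-1) + 2·(0) = -1
Net dimensions [M³ L³ T⁻⁶ Θ⁻¹ N⁻¹] ≠ [1] — not dimensionless.

no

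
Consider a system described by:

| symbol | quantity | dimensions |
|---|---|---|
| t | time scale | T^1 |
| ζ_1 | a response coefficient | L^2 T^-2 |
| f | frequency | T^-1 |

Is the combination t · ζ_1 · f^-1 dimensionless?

Sum the exponent of each base dimension across the product:
  L: [t]_L + [ζ_1]_L − [f]_L = (0) + (2) − (0) = 2
  T: [t]_T + [ζ_1]_T − [f]_T = (1) + (-2) − (-1) = 0
Net dimensions [L²] ≠ [1] — not dimensionless.

no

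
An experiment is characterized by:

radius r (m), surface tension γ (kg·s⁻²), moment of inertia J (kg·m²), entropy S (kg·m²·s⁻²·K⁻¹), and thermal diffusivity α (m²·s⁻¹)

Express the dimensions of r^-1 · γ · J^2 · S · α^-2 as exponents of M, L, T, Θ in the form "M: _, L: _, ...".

M: 4, L: 1, T: -2, Θ: -1

Collect each base-dimension exponent across the product:
  M: −(0) + (1) + 2·(1) + (1) − 2·(0) = 4
  L: −(1) + (0) + 2·(2) + (2) − 2·(2) = 1
  T: −(0) + (-2) + 2·(0) + (-2) − 2·(-1) = -2
  Θ: −(0) + (0) + 2·(0) + (-1) − 2·(0) = -1
So the dimensions are [M⁴ L T⁻² Θ⁻¹].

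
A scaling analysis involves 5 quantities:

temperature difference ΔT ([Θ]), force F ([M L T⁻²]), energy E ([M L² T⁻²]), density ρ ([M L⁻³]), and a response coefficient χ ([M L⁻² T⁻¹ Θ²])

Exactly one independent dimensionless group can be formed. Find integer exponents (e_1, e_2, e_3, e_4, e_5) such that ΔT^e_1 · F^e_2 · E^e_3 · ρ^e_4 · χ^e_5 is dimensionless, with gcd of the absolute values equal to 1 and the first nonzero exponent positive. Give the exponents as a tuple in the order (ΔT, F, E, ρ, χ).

(4, 3, -2, 1, -2)

M: e_1·(0) + e_2·(1) + e_3·(1) + e_4·(1) + e_5·(1) = 0
L: e_1·(0) + e_2·(1) + e_3·(2) + e_4·(-3) + e_5·(-2) = 0
T: e_1·(0) + e_2·(-2) + e_3·(-2) + e_4·(0) + e_5·(-1) = 0
Θ: e_1·(1) + e_2·(0) + e_3·(0) + e_4·(0) + e_5·(2) = 0
Solving this homogeneous linear system for the smallest-integer solution (first nonzero entry positive) gives (4, 3, -2, 1, -2).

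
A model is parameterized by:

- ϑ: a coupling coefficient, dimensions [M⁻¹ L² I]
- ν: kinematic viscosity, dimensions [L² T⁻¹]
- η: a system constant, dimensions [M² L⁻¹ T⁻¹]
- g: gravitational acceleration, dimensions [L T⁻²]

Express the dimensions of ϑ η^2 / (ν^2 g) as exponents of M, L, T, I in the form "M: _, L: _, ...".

M: 3, L: -5, T: 2, I: 1

Collect each base-dimension exponent across the product:
  M: (-1) − 2·(0) + 2·(2) − (0) = 3
  L: (2) − 2·(2) + 2·(-1) − (1) = -5
  T: (0) − 2·(-1) + 2·(-1) − (-2) = 2
  I: (1) − 2·(0) + 2·(0) − (0) = 1
So the dimensions are [M³ L⁻⁵ T² I].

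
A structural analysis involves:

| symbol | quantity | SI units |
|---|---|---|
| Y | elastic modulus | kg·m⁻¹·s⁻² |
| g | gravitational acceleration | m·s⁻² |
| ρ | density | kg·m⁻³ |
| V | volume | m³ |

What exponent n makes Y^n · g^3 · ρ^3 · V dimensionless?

-3

Balance the M exponent: (1)·n from Y, plus 3·(0) + 3·(1) + (0) = 3 from the rest, must sum to zero.
n + 3 = 0, so n = -3.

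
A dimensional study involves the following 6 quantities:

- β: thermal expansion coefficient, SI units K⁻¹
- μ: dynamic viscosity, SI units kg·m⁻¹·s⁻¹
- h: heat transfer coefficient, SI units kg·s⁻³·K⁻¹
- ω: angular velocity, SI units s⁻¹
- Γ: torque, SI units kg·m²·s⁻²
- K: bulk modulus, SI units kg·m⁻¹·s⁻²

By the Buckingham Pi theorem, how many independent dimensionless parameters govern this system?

2

There are 6 variables and 4 base dimensions (M, L, T, Θ).
The dimension matrix has rank 4.
Independent dimensionless groups: 6 − 4 = 2.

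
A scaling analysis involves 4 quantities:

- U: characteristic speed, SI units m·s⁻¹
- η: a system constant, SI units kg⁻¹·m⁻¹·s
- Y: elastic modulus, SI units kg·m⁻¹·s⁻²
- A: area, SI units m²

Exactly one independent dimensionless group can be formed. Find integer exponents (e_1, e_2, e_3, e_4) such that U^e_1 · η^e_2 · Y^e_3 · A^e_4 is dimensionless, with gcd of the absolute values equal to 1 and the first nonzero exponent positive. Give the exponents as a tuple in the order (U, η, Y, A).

(2, -2, -2, -3)

M: e_1·(0) + e_2·(-1) + e_3·(1) + e_4·(0) = 0
L: e_1·(1) + e_2·(-1) + e_3·(-1) + e_4·(2) = 0
T: e_1·(-1) + e_2·(1) + e_3·(-2) + e_4·(0) = 0
Solving this homogeneous linear system for the smallest-integer solution (first nonzero entry positive) gives (2, -2, -2, -3).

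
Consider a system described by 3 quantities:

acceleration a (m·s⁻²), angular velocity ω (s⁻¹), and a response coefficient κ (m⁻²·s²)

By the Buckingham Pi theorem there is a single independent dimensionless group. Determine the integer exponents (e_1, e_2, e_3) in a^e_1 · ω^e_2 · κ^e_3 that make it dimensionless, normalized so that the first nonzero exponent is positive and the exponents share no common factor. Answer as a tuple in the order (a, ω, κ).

(2, -2, 1)

L: e_1·(1) + e_2·(0) + e_3·(-2) = 0
T: e_1·(-2) + e_2·(-1) + e_3·(2) = 0
Solving this homogeneous linear system for the smallest-integer solution (first nonzero entry positive) gives (2, -2, 1).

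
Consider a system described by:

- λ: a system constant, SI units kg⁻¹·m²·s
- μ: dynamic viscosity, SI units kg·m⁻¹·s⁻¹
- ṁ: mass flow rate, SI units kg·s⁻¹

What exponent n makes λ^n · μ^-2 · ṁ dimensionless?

-1

Balance the M exponent: (-1)·n from λ, plus −2·(1) + (1) = -1 from the rest, must sum to zero.
−n − 1 = 0, so n = -1.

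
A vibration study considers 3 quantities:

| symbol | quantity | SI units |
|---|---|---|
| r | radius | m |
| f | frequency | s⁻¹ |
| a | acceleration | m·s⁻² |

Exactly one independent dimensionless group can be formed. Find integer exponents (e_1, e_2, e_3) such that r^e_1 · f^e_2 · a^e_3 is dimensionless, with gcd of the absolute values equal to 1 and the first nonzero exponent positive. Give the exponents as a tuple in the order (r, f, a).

L: e_1·(1) + e_2·(0) + e_3·(1) = 0
T: e_1·(0) + e_2·(-1) + e_3·(-2) = 0
Solving this homogeneous linear system for the smallest-integer solution (first nonzero entry positive) gives (1, 2, -1).

(1, 2, -1)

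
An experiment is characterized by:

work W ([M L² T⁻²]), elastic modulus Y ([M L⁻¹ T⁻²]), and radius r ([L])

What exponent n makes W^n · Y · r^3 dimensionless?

-1

Balance the M exponent: (1)·n from W, plus (1) + 3·(0) = 1 from the rest, must sum to zero.
n + 1 = 0, so n = -1.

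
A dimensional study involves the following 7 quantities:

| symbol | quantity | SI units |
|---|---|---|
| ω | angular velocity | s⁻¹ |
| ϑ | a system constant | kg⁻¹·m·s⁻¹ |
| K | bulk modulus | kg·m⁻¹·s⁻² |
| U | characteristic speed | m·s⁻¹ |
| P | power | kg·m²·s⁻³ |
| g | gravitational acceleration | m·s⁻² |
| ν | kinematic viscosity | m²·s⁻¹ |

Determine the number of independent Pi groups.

There are 7 variables and 3 base dimensions (M, L, T).
The dimension matrix has rank 3.
Independent dimensionless groups: 7 − 3 = 4.

4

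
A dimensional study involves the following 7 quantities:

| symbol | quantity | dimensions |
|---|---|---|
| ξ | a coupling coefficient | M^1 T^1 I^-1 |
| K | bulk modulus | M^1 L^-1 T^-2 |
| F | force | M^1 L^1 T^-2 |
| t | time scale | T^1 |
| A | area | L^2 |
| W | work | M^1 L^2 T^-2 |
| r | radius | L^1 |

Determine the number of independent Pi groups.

There are 7 variables and 4 base dimensions (M, L, T, I).
The dimension matrix has rank 4.
Independent dimensionless groups: 7 − 4 = 3.

3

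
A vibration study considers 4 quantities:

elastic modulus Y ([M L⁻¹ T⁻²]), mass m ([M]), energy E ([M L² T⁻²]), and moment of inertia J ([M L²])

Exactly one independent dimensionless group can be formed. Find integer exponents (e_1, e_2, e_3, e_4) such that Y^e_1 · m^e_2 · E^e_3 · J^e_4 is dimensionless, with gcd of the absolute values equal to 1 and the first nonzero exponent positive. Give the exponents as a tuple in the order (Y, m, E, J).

(2, -3, -2, 3)

M: e_1·(1) + e_2·(1) + e_3·(1) + e_4·(1) = 0
L: e_1·(-1) + e_2·(0) + e_3·(2) + e_4·(2) = 0
T: e_1·(-2) + e_2·(0) + e_3·(-2) + e_4·(0) = 0
Solving this homogeneous linear system for the smallest-integer solution (first nonzero entry positive) gives (2, -3, -2, 3).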